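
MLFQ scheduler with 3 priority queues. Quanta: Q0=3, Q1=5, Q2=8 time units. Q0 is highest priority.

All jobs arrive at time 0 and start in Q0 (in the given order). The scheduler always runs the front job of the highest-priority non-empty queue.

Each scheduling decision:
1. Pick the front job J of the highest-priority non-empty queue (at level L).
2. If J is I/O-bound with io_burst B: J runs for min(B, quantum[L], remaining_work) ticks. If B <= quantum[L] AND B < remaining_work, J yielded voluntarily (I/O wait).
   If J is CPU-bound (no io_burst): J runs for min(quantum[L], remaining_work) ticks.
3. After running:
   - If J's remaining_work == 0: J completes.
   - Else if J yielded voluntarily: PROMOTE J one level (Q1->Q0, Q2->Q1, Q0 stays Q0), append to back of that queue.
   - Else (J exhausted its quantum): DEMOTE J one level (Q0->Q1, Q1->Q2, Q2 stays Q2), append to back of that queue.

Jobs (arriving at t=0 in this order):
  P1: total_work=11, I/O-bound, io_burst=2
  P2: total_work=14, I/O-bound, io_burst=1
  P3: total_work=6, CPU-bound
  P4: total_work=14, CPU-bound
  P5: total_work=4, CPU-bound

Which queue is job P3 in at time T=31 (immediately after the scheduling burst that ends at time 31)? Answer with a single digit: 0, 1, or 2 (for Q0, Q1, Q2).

t=0-2: P1@Q0 runs 2, rem=9, I/O yield, promote→Q0. Q0=[P2,P3,P4,P5,P1] Q1=[] Q2=[]
t=2-3: P2@Q0 runs 1, rem=13, I/O yield, promote→Q0. Q0=[P3,P4,P5,P1,P2] Q1=[] Q2=[]
t=3-6: P3@Q0 runs 3, rem=3, quantum used, demote→Q1. Q0=[P4,P5,P1,P2] Q1=[P3] Q2=[]
t=6-9: P4@Q0 runs 3, rem=11, quantum used, demote→Q1. Q0=[P5,P1,P2] Q1=[P3,P4] Q2=[]
t=9-12: P5@Q0 runs 3, rem=1, quantum used, demote→Q1. Q0=[P1,P2] Q1=[P3,P4,P5] Q2=[]
t=12-14: P1@Q0 runs 2, rem=7, I/O yield, promote→Q0. Q0=[P2,P1] Q1=[P3,P4,P5] Q2=[]
t=14-15: P2@Q0 runs 1, rem=12, I/O yield, promote→Q0. Q0=[P1,P2] Q1=[P3,P4,P5] Q2=[]
t=15-17: P1@Q0 runs 2, rem=5, I/O yield, promote→Q0. Q0=[P2,P1] Q1=[P3,P4,P5] Q2=[]
t=17-18: P2@Q0 runs 1, rem=11, I/O yield, promote→Q0. Q0=[P1,P2] Q1=[P3,P4,P5] Q2=[]
t=18-20: P1@Q0 runs 2, rem=3, I/O yield, promote→Q0. Q0=[P2,P1] Q1=[P3,P4,P5] Q2=[]
t=20-21: P2@Q0 runs 1, rem=10, I/O yield, promote→Q0. Q0=[P1,P2] Q1=[P3,P4,P5] Q2=[]
t=21-23: P1@Q0 runs 2, rem=1, I/O yield, promote→Q0. Q0=[P2,P1] Q1=[P3,P4,P5] Q2=[]
t=23-24: P2@Q0 runs 1, rem=9, I/O yield, promote→Q0. Q0=[P1,P2] Q1=[P3,P4,P5] Q2=[]
t=24-25: P1@Q0 runs 1, rem=0, completes. Q0=[P2] Q1=[P3,P4,P5] Q2=[]
t=25-26: P2@Q0 runs 1, rem=8, I/O yield, promote→Q0. Q0=[P2] Q1=[P3,P4,P5] Q2=[]
t=26-27: P2@Q0 runs 1, rem=7, I/O yield, promote→Q0. Q0=[P2] Q1=[P3,P4,P5] Q2=[]
t=27-28: P2@Q0 runs 1, rem=6, I/O yield, promote→Q0. Q0=[P2] Q1=[P3,P4,P5] Q2=[]
t=28-29: P2@Q0 runs 1, rem=5, I/O yield, promote→Q0. Q0=[P2] Q1=[P3,P4,P5] Q2=[]
t=29-30: P2@Q0 runs 1, rem=4, I/O yield, promote→Q0. Q0=[P2] Q1=[P3,P4,P5] Q2=[]
t=30-31: P2@Q0 runs 1, rem=3, I/O yield, promote→Q0. Q0=[P2] Q1=[P3,P4,P5] Q2=[]
t=31-32: P2@Q0 runs 1, rem=2, I/O yield, promote→Q0. Q0=[P2] Q1=[P3,P4,P5] Q2=[]
t=32-33: P2@Q0 runs 1, rem=1, I/O yield, promote→Q0. Q0=[P2] Q1=[P3,P4,P5] Q2=[]
t=33-34: P2@Q0 runs 1, rem=0, completes. Q0=[] Q1=[P3,P4,P5] Q2=[]
t=34-37: P3@Q1 runs 3, rem=0, completes. Q0=[] Q1=[P4,P5] Q2=[]
t=37-42: P4@Q1 runs 5, rem=6, quantum used, demote→Q2. Q0=[] Q1=[P5] Q2=[P4]
t=42-43: P5@Q1 runs 1, rem=0, completes. Q0=[] Q1=[] Q2=[P4]
t=43-49: P4@Q2 runs 6, rem=0, completes. Q0=[] Q1=[] Q2=[]

Answer: 1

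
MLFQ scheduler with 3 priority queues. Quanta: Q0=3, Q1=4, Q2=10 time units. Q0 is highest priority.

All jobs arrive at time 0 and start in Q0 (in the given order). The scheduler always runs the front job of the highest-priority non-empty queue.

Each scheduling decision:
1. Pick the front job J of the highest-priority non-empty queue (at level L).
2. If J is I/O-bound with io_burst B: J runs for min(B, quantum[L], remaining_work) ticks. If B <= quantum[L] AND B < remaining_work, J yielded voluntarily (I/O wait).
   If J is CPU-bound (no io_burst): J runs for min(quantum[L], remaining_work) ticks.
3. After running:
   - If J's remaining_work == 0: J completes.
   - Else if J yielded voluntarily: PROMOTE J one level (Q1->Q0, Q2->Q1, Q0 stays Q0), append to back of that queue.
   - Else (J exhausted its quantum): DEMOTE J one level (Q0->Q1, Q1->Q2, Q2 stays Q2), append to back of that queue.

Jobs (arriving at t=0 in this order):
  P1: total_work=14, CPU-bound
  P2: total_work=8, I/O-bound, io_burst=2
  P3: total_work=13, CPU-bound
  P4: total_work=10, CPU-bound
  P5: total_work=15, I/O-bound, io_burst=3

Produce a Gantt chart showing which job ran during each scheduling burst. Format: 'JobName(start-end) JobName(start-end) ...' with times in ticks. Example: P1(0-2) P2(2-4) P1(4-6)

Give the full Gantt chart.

Answer: P1(0-3) P2(3-5) P3(5-8) P4(8-11) P5(11-14) P2(14-16) P5(16-19) P2(19-21) P5(21-24) P2(24-26) P5(26-29) P5(29-32) P1(32-36) P3(36-40) P4(40-44) P1(44-51) P3(51-57) P4(57-60)

Derivation:
t=0-3: P1@Q0 runs 3, rem=11, quantum used, demote→Q1. Q0=[P2,P3,P4,P5] Q1=[P1] Q2=[]
t=3-5: P2@Q0 runs 2, rem=6, I/O yield, promote→Q0. Q0=[P3,P4,P5,P2] Q1=[P1] Q2=[]
t=5-8: P3@Q0 runs 3, rem=10, quantum used, demote→Q1. Q0=[P4,P5,P2] Q1=[P1,P3] Q2=[]
t=8-11: P4@Q0 runs 3, rem=7, quantum used, demote→Q1. Q0=[P5,P2] Q1=[P1,P3,P4] Q2=[]
t=11-14: P5@Q0 runs 3, rem=12, I/O yield, promote→Q0. Q0=[P2,P5] Q1=[P1,P3,P4] Q2=[]
t=14-16: P2@Q0 runs 2, rem=4, I/O yield, promote→Q0. Q0=[P5,P2] Q1=[P1,P3,P4] Q2=[]
t=16-19: P5@Q0 runs 3, rem=9, I/O yield, promote→Q0. Q0=[P2,P5] Q1=[P1,P3,P4] Q2=[]
t=19-21: P2@Q0 runs 2, rem=2, I/O yield, promote→Q0. Q0=[P5,P2] Q1=[P1,P3,P4] Q2=[]
t=21-24: P5@Q0 runs 3, rem=6, I/O yield, promote→Q0. Q0=[P2,P5] Q1=[P1,P3,P4] Q2=[]
t=24-26: P2@Q0 runs 2, rem=0, completes. Q0=[P5] Q1=[P1,P3,P4] Q2=[]
t=26-29: P5@Q0 runs 3, rem=3, I/O yield, promote→Q0. Q0=[P5] Q1=[P1,P3,P4] Q2=[]
t=29-32: P5@Q0 runs 3, rem=0, completes. Q0=[] Q1=[P1,P3,P4] Q2=[]
t=32-36: P1@Q1 runs 4, rem=7, quantum used, demote→Q2. Q0=[] Q1=[P3,P4] Q2=[P1]
t=36-40: P3@Q1 runs 4, rem=6, quantum used, demote→Q2. Q0=[] Q1=[P4] Q2=[P1,P3]
t=40-44: P4@Q1 runs 4, rem=3, quantum used, demote→Q2. Q0=[] Q1=[] Q2=[P1,P3,P4]
t=44-51: P1@Q2 runs 7, rem=0, completes. Q0=[] Q1=[] Q2=[P3,P4]
t=51-57: P3@Q2 runs 6, rem=0, completes. Q0=[] Q1=[] Q2=[P4]
t=57-60: P4@Q2 runs 3, rem=0, completes. Q0=[] Q1=[] Q2=[]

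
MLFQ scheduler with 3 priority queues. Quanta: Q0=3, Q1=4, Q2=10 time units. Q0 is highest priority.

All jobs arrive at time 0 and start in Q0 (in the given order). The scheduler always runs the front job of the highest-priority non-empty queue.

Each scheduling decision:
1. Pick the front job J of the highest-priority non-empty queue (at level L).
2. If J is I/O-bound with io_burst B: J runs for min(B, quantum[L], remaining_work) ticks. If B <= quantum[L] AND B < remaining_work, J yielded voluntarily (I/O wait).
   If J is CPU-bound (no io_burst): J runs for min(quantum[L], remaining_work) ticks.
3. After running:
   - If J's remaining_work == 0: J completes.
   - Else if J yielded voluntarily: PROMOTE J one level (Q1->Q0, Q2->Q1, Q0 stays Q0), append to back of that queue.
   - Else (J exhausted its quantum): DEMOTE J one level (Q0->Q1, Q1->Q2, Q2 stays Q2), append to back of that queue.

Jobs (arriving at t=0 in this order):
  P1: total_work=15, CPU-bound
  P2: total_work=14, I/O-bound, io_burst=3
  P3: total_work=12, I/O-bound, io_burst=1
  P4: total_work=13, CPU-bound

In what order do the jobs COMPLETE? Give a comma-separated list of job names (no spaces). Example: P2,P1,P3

t=0-3: P1@Q0 runs 3, rem=12, quantum used, demote→Q1. Q0=[P2,P3,P4] Q1=[P1] Q2=[]
t=3-6: P2@Q0 runs 3, rem=11, I/O yield, promote→Q0. Q0=[P3,P4,P2] Q1=[P1] Q2=[]
t=6-7: P3@Q0 runs 1, rem=11, I/O yield, promote→Q0. Q0=[P4,P2,P3] Q1=[P1] Q2=[]
t=7-10: P4@Q0 runs 3, rem=10, quantum used, demote→Q1. Q0=[P2,P3] Q1=[P1,P4] Q2=[]
t=10-13: P2@Q0 runs 3, rem=8, I/O yield, promote→Q0. Q0=[P3,P2] Q1=[P1,P4] Q2=[]
t=13-14: P3@Q0 runs 1, rem=10, I/O yield, promote→Q0. Q0=[P2,P3] Q1=[P1,P4] Q2=[]
t=14-17: P2@Q0 runs 3, rem=5, I/O yield, promote→Q0. Q0=[P3,P2] Q1=[P1,P4] Q2=[]
t=17-18: P3@Q0 runs 1, rem=9, I/O yield, promote→Q0. Q0=[P2,P3] Q1=[P1,P4] Q2=[]
t=18-21: P2@Q0 runs 3, rem=2, I/O yield, promote→Q0. Q0=[P3,P2] Q1=[P1,P4] Q2=[]
t=21-22: P3@Q0 runs 1, rem=8, I/O yield, promote→Q0. Q0=[P2,P3] Q1=[P1,P4] Q2=[]
t=22-24: P2@Q0 runs 2, rem=0, completes. Q0=[P3] Q1=[P1,P4] Q2=[]
t=24-25: P3@Q0 runs 1, rem=7, I/O yield, promote→Q0. Q0=[P3] Q1=[P1,P4] Q2=[]
t=25-26: P3@Q0 runs 1, rem=6, I/O yield, promote→Q0. Q0=[P3] Q1=[P1,P4] Q2=[]
t=26-27: P3@Q0 runs 1, rem=5, I/O yield, promote→Q0. Q0=[P3] Q1=[P1,P4] Q2=[]
t=27-28: P3@Q0 runs 1, rem=4, I/O yield, promote→Q0. Q0=[P3] Q1=[P1,P4] Q2=[]
t=28-29: P3@Q0 runs 1, rem=3, I/O yield, promote→Q0. Q0=[P3] Q1=[P1,P4] Q2=[]
t=29-30: P3@Q0 runs 1, rem=2, I/O yield, promote→Q0. Q0=[P3] Q1=[P1,P4] Q2=[]
t=30-31: P3@Q0 runs 1, rem=1, I/O yield, promote→Q0. Q0=[P3] Q1=[P1,P4] Q2=[]
t=31-32: P3@Q0 runs 1, rem=0, completes. Q0=[] Q1=[P1,P4] Q2=[]
t=32-36: P1@Q1 runs 4, rem=8, quantum used, demote→Q2. Q0=[] Q1=[P4] Q2=[P1]
t=36-40: P4@Q1 runs 4, rem=6, quantum used, demote→Q2. Q0=[] Q1=[] Q2=[P1,P4]
t=40-48: P1@Q2 runs 8, rem=0, completes. Q0=[] Q1=[] Q2=[P4]
t=48-54: P4@Q2 runs 6, rem=0, completes. Q0=[] Q1=[] Q2=[]

Answer: P2,P3,P1,P4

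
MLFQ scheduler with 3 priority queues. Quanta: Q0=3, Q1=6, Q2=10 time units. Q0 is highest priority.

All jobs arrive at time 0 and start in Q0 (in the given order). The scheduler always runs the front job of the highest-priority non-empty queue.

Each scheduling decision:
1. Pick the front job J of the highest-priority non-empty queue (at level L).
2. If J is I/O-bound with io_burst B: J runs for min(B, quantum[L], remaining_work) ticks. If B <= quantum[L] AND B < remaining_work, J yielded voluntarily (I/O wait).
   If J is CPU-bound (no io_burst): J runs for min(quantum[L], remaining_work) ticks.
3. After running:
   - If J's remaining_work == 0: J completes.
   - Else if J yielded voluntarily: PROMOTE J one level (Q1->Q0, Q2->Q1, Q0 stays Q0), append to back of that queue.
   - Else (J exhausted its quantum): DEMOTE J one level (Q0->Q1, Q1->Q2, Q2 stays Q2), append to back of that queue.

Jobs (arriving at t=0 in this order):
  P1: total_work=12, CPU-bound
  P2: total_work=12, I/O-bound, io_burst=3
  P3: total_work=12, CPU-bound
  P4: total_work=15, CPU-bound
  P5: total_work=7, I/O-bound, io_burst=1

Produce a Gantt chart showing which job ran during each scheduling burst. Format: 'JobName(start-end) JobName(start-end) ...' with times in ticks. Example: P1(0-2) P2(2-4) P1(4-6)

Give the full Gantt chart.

t=0-3: P1@Q0 runs 3, rem=9, quantum used, demote→Q1. Q0=[P2,P3,P4,P5] Q1=[P1] Q2=[]
t=3-6: P2@Q0 runs 3, rem=9, I/O yield, promote→Q0. Q0=[P3,P4,P5,P2] Q1=[P1] Q2=[]
t=6-9: P3@Q0 runs 3, rem=9, quantum used, demote→Q1. Q0=[P4,P5,P2] Q1=[P1,P3] Q2=[]
t=9-12: P4@Q0 runs 3, rem=12, quantum used, demote→Q1. Q0=[P5,P2] Q1=[P1,P3,P4] Q2=[]
t=12-13: P5@Q0 runs 1, rem=6, I/O yield, promote→Q0. Q0=[P2,P5] Q1=[P1,P3,P4] Q2=[]
t=13-16: P2@Q0 runs 3, rem=6, I/O yield, promote→Q0. Q0=[P5,P2] Q1=[P1,P3,P4] Q2=[]
t=16-17: P5@Q0 runs 1, rem=5, I/O yield, promote→Q0. Q0=[P2,P5] Q1=[P1,P3,P4] Q2=[]
t=17-20: P2@Q0 runs 3, rem=3, I/O yield, promote→Q0. Q0=[P5,P2] Q1=[P1,P3,P4] Q2=[]
t=20-21: P5@Q0 runs 1, rem=4, I/O yield, promote→Q0. Q0=[P2,P5] Q1=[P1,P3,P4] Q2=[]
t=21-24: P2@Q0 runs 3, rem=0, completes. Q0=[P5] Q1=[P1,P3,P4] Q2=[]
t=24-25: P5@Q0 runs 1, rem=3, I/O yield, promote→Q0. Q0=[P5] Q1=[P1,P3,P4] Q2=[]
t=25-26: P5@Q0 runs 1, rem=2, I/O yield, promote→Q0. Q0=[P5] Q1=[P1,P3,P4] Q2=[]
t=26-27: P5@Q0 runs 1, rem=1, I/O yield, promote→Q0. Q0=[P5] Q1=[P1,P3,P4] Q2=[]
t=27-28: P5@Q0 runs 1, rem=0, completes. Q0=[] Q1=[P1,P3,P4] Q2=[]
t=28-34: P1@Q1 runs 6, rem=3, quantum used, demote→Q2. Q0=[] Q1=[P3,P4] Q2=[P1]
t=34-40: P3@Q1 runs 6, rem=3, quantum used, demote→Q2. Q0=[] Q1=[P4] Q2=[P1,P3]
t=40-46: P4@Q1 runs 6, rem=6, quantum used, demote→Q2. Q0=[] Q1=[] Q2=[P1,P3,P4]
t=46-49: P1@Q2 runs 3, rem=0, completes. Q0=[] Q1=[] Q2=[P3,P4]
t=49-52: P3@Q2 runs 3, rem=0, completes. Q0=[] Q1=[] Q2=[P4]
t=52-58: P4@Q2 runs 6, rem=0, completes. Q0=[] Q1=[] Q2=[]

Answer: P1(0-3) P2(3-6) P3(6-9) P4(9-12) P5(12-13) P2(13-16) P5(16-17) P2(17-20) P5(20-21) P2(21-24) P5(24-25) P5(25-26) P5(26-27) P5(27-28) P1(28-34) P3(34-40) P4(40-46) P1(46-49) P3(49-52) P4(52-58)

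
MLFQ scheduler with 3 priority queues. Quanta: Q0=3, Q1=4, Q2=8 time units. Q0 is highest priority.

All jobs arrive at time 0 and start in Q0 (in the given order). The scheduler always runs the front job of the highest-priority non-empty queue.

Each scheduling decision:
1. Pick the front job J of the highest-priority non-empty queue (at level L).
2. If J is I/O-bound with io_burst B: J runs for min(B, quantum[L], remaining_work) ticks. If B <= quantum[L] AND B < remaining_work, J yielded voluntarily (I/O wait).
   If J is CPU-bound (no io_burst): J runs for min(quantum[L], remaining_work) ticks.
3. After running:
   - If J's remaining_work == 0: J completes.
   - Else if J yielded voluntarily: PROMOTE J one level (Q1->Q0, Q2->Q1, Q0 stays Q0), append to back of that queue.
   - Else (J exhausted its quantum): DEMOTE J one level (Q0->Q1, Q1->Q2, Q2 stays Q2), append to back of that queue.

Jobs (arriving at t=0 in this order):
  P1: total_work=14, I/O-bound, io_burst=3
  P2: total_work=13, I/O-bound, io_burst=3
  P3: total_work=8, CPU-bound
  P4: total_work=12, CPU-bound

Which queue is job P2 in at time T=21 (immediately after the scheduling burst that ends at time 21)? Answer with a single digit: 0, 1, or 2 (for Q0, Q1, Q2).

t=0-3: P1@Q0 runs 3, rem=11, I/O yield, promote→Q0. Q0=[P2,P3,P4,P1] Q1=[] Q2=[]
t=3-6: P2@Q0 runs 3, rem=10, I/O yield, promote→Q0. Q0=[P3,P4,P1,P2] Q1=[] Q2=[]
t=6-9: P3@Q0 runs 3, rem=5, quantum used, demote→Q1. Q0=[P4,P1,P2] Q1=[P3] Q2=[]
t=9-12: P4@Q0 runs 3, rem=9, quantum used, demote→Q1. Q0=[P1,P2] Q1=[P3,P4] Q2=[]
t=12-15: P1@Q0 runs 3, rem=8, I/O yield, promote→Q0. Q0=[P2,P1] Q1=[P3,P4] Q2=[]
t=15-18: P2@Q0 runs 3, rem=7, I/O yield, promote→Q0. Q0=[P1,P2] Q1=[P3,P4] Q2=[]
t=18-21: P1@Q0 runs 3, rem=5, I/O yield, promote→Q0. Q0=[P2,P1] Q1=[P3,P4] Q2=[]
t=21-24: P2@Q0 runs 3, rem=4, I/O yield, promote→Q0. Q0=[P1,P2] Q1=[P3,P4] Q2=[]
t=24-27: P1@Q0 runs 3, rem=2, I/O yield, promote→Q0. Q0=[P2,P1] Q1=[P3,P4] Q2=[]
t=27-30: P2@Q0 runs 3, rem=1, I/O yield, promote→Q0. Q0=[P1,P2] Q1=[P3,P4] Q2=[]
t=30-32: P1@Q0 runs 2, rem=0, completes. Q0=[P2] Q1=[P3,P4] Q2=[]
t=32-33: P2@Q0 runs 1, rem=0, completes. Q0=[] Q1=[P3,P4] Q2=[]
t=33-37: P3@Q1 runs 4, rem=1, quantum used, demote→Q2. Q0=[] Q1=[P4] Q2=[P3]
t=37-41: P4@Q1 runs 4, rem=5, quantum used, demote→Q2. Q0=[] Q1=[] Q2=[P3,P4]
t=41-42: P3@Q2 runs 1, rem=0, completes. Q0=[] Q1=[] Q2=[P4]
t=42-47: P4@Q2 runs 5, rem=0, completes. Q0=[] Q1=[] Q2=[]

Answer: 0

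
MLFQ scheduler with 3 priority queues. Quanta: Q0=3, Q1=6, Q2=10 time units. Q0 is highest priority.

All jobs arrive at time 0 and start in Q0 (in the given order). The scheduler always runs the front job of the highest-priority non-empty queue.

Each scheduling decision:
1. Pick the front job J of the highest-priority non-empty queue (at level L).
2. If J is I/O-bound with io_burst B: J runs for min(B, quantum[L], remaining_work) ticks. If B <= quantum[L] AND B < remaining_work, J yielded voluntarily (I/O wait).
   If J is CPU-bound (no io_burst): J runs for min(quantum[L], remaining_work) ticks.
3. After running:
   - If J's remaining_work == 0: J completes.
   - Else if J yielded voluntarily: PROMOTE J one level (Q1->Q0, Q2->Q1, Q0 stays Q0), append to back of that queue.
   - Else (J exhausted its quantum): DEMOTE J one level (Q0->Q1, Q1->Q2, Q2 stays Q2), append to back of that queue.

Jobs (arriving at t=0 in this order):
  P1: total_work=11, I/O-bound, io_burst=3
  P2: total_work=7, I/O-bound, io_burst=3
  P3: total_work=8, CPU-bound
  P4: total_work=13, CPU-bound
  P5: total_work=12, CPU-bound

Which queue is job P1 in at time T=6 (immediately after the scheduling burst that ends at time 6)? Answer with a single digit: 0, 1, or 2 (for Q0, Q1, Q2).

t=0-3: P1@Q0 runs 3, rem=8, I/O yield, promote→Q0. Q0=[P2,P3,P4,P5,P1] Q1=[] Q2=[]
t=3-6: P2@Q0 runs 3, rem=4, I/O yield, promote→Q0. Q0=[P3,P4,P5,P1,P2] Q1=[] Q2=[]
t=6-9: P3@Q0 runs 3, rem=5, quantum used, demote→Q1. Q0=[P4,P5,P1,P2] Q1=[P3] Q2=[]
t=9-12: P4@Q0 runs 3, rem=10, quantum used, demote→Q1. Q0=[P5,P1,P2] Q1=[P3,P4] Q2=[]
t=12-15: P5@Q0 runs 3, rem=9, quantum used, demote→Q1. Q0=[P1,P2] Q1=[P3,P4,P5] Q2=[]
t=15-18: P1@Q0 runs 3, rem=5, I/O yield, promote→Q0. Q0=[P2,P1] Q1=[P3,P4,P5] Q2=[]
t=18-21: P2@Q0 runs 3, rem=1, I/O yield, promote→Q0. Q0=[P1,P2] Q1=[P3,P4,P5] Q2=[]
t=21-24: P1@Q0 runs 3, rem=2, I/O yield, promote→Q0. Q0=[P2,P1] Q1=[P3,P4,P5] Q2=[]
t=24-25: P2@Q0 runs 1, rem=0, completes. Q0=[P1] Q1=[P3,P4,P5] Q2=[]
t=25-27: P1@Q0 runs 2, rem=0, completes. Q0=[] Q1=[P3,P4,P5] Q2=[]
t=27-32: P3@Q1 runs 5, rem=0, completes. Q0=[] Q1=[P4,P5] Q2=[]
t=32-38: P4@Q1 runs 6, rem=4, quantum used, demote→Q2. Q0=[] Q1=[P5] Q2=[P4]
t=38-44: P5@Q1 runs 6, rem=3, quantum used, demote→Q2. Q0=[] Q1=[] Q2=[P4,P5]
t=44-48: P4@Q2 runs 4, rem=0, completes. Q0=[] Q1=[] Q2=[P5]
t=48-51: P5@Q2 runs 3, rem=0, completes. Q0=[] Q1=[] Q2=[]

Answer: 0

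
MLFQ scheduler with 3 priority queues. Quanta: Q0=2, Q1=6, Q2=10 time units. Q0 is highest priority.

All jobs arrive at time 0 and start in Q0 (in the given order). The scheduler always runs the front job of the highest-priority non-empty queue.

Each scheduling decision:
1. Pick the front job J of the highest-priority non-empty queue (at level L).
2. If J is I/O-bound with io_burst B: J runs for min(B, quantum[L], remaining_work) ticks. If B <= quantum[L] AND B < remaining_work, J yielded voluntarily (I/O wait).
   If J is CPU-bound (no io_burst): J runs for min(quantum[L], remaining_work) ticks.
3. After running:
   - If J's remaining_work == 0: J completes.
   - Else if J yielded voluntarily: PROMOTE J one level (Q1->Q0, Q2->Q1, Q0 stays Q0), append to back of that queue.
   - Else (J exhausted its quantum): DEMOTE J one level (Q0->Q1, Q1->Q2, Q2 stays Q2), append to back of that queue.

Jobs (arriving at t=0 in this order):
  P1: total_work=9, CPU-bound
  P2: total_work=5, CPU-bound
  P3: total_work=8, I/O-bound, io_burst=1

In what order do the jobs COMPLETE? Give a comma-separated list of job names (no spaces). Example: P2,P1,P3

t=0-2: P1@Q0 runs 2, rem=7, quantum used, demote→Q1. Q0=[P2,P3] Q1=[P1] Q2=[]
t=2-4: P2@Q0 runs 2, rem=3, quantum used, demote→Q1. Q0=[P3] Q1=[P1,P2] Q2=[]
t=4-5: P3@Q0 runs 1, rem=7, I/O yield, promote→Q0. Q0=[P3] Q1=[P1,P2] Q2=[]
t=5-6: P3@Q0 runs 1, rem=6, I/O yield, promote→Q0. Q0=[P3] Q1=[P1,P2] Q2=[]
t=6-7: P3@Q0 runs 1, rem=5, I/O yield, promote→Q0. Q0=[P3] Q1=[P1,P2] Q2=[]
t=7-8: P3@Q0 runs 1, rem=4, I/O yield, promote→Q0. Q0=[P3] Q1=[P1,P2] Q2=[]
t=8-9: P3@Q0 runs 1, rem=3, I/O yield, promote→Q0. Q0=[P3] Q1=[P1,P2] Q2=[]
t=9-10: P3@Q0 runs 1, rem=2, I/O yield, promote→Q0. Q0=[P3] Q1=[P1,P2] Q2=[]
t=10-11: P3@Q0 runs 1, rem=1, I/O yield, promote→Q0. Q0=[P3] Q1=[P1,P2] Q2=[]
t=11-12: P3@Q0 runs 1, rem=0, completes. Q0=[] Q1=[P1,P2] Q2=[]
t=12-18: P1@Q1 runs 6, rem=1, quantum used, demote→Q2. Q0=[] Q1=[P2] Q2=[P1]
t=18-21: P2@Q1 runs 3, rem=0, completes. Q0=[] Q1=[] Q2=[P1]
t=21-22: P1@Q2 runs 1, rem=0, completes. Q0=[] Q1=[] Q2=[]

Answer: P3,P2,P1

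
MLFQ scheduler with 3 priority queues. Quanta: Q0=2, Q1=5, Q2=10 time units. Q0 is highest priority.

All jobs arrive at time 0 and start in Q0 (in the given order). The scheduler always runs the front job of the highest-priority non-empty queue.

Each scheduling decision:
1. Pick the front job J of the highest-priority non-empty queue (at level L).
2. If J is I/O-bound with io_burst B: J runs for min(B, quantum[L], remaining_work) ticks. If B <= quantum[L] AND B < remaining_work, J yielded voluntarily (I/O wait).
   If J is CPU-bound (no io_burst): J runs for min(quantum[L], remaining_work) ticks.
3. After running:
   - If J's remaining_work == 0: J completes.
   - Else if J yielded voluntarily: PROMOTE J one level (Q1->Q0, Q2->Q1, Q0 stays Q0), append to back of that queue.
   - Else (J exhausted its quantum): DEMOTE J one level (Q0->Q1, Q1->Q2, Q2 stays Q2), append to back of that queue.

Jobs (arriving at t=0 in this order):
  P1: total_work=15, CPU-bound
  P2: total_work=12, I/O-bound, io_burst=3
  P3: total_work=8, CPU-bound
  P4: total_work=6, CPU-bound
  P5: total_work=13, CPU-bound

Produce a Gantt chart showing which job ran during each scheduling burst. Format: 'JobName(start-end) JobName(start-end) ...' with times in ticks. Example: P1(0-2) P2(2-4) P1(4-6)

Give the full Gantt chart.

Answer: P1(0-2) P2(2-4) P3(4-6) P4(6-8) P5(8-10) P1(10-15) P2(15-18) P2(18-20) P3(20-25) P4(25-29) P5(29-34) P2(34-37) P2(37-39) P1(39-47) P3(47-48) P5(48-54)

Derivation:
t=0-2: P1@Q0 runs 2, rem=13, quantum used, demote→Q1. Q0=[P2,P3,P4,P5] Q1=[P1] Q2=[]
t=2-4: P2@Q0 runs 2, rem=10, quantum used, demote→Q1. Q0=[P3,P4,P5] Q1=[P1,P2] Q2=[]
t=4-6: P3@Q0 runs 2, rem=6, quantum used, demote→Q1. Q0=[P4,P5] Q1=[P1,P2,P3] Q2=[]
t=6-8: P4@Q0 runs 2, rem=4, quantum used, demote→Q1. Q0=[P5] Q1=[P1,P2,P3,P4] Q2=[]
t=8-10: P5@Q0 runs 2, rem=11, quantum used, demote→Q1. Q0=[] Q1=[P1,P2,P3,P4,P5] Q2=[]
t=10-15: P1@Q1 runs 5, rem=8, quantum used, demote→Q2. Q0=[] Q1=[P2,P3,P4,P5] Q2=[P1]
t=15-18: P2@Q1 runs 3, rem=7, I/O yield, promote→Q0. Q0=[P2] Q1=[P3,P4,P5] Q2=[P1]
t=18-20: P2@Q0 runs 2, rem=5, quantum used, demote→Q1. Q0=[] Q1=[P3,P4,P5,P2] Q2=[P1]
t=20-25: P3@Q1 runs 5, rem=1, quantum used, demote→Q2. Q0=[] Q1=[P4,P5,P2] Q2=[P1,P3]
t=25-29: P4@Q1 runs 4, rem=0, completes. Q0=[] Q1=[P5,P2] Q2=[P1,P3]
t=29-34: P5@Q1 runs 5, rem=6, quantum used, demote→Q2. Q0=[] Q1=[P2] Q2=[P1,P3,P5]
t=34-37: P2@Q1 runs 3, rem=2, I/O yield, promote→Q0. Q0=[P2] Q1=[] Q2=[P1,P3,P5]
t=37-39: P2@Q0 runs 2, rem=0, completes. Q0=[] Q1=[] Q2=[P1,P3,P5]
t=39-47: P1@Q2 runs 8, rem=0, completes. Q0=[] Q1=[] Q2=[P3,P5]
t=47-48: P3@Q2 runs 1, rem=0, completes. Q0=[] Q1=[] Q2=[P5]
t=48-54: P5@Q2 runs 6, rem=0, completes. Q0=[] Q1=[] Q2=[]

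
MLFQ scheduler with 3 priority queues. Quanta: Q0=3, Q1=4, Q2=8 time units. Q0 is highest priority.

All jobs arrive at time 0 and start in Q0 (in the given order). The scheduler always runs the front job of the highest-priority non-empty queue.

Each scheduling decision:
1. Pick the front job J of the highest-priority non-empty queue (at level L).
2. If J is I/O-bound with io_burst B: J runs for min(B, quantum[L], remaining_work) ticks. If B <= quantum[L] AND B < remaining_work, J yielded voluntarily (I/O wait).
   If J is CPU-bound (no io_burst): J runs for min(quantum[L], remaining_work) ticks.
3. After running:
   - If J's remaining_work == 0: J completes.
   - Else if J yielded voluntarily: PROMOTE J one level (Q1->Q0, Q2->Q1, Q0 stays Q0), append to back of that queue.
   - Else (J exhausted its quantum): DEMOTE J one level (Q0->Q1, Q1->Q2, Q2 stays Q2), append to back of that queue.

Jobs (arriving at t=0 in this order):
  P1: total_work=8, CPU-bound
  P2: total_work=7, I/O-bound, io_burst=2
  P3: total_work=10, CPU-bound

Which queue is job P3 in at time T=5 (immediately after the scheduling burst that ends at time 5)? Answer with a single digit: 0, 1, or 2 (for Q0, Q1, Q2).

t=0-3: P1@Q0 runs 3, rem=5, quantum used, demote→Q1. Q0=[P2,P3] Q1=[P1] Q2=[]
t=3-5: P2@Q0 runs 2, rem=5, I/O yield, promote→Q0. Q0=[P3,P2] Q1=[P1] Q2=[]
t=5-8: P3@Q0 runs 3, rem=7, quantum used, demote→Q1. Q0=[P2] Q1=[P1,P3] Q2=[]
t=8-10: P2@Q0 runs 2, rem=3, I/O yield, promote→Q0. Q0=[P2] Q1=[P1,P3] Q2=[]
t=10-12: P2@Q0 runs 2, rem=1, I/O yield, promote→Q0. Q0=[P2] Q1=[P1,P3] Q2=[]
t=12-13: P2@Q0 runs 1, rem=0, completes. Q0=[] Q1=[P1,P3] Q2=[]
t=13-17: P1@Q1 runs 4, rem=1, quantum used, demote→Q2. Q0=[] Q1=[P3] Q2=[P1]
t=17-21: P3@Q1 runs 4, rem=3, quantum used, demote→Q2. Q0=[] Q1=[] Q2=[P1,P3]
t=21-22: P1@Q2 runs 1, rem=0, completes. Q0=[] Q1=[] Q2=[P3]
t=22-25: P3@Q2 runs 3, rem=0, completes. Q0=[] Q1=[] Q2=[]

Answer: 0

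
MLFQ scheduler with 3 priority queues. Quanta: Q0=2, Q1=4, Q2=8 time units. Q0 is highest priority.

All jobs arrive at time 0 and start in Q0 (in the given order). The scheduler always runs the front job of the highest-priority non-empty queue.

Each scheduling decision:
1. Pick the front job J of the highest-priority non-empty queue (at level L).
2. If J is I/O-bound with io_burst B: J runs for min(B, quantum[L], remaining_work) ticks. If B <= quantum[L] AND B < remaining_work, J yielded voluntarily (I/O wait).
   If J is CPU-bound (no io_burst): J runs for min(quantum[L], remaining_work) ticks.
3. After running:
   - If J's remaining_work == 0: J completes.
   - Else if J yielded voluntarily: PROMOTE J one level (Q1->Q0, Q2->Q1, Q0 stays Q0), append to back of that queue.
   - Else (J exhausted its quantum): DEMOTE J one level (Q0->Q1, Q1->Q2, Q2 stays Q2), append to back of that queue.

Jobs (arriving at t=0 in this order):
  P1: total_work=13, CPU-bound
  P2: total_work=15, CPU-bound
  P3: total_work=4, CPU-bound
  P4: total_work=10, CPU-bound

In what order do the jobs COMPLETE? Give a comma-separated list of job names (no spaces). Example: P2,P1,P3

t=0-2: P1@Q0 runs 2, rem=11, quantum used, demote→Q1. Q0=[P2,P3,P4] Q1=[P1] Q2=[]
t=2-4: P2@Q0 runs 2, rem=13, quantum used, demote→Q1. Q0=[P3,P4] Q1=[P1,P2] Q2=[]
t=4-6: P3@Q0 runs 2, rem=2, quantum used, demote→Q1. Q0=[P4] Q1=[P1,P2,P3] Q2=[]
t=6-8: P4@Q0 runs 2, rem=8, quantum used, demote→Q1. Q0=[] Q1=[P1,P2,P3,P4] Q2=[]
t=8-12: P1@Q1 runs 4, rem=7, quantum used, demote→Q2. Q0=[] Q1=[P2,P3,P4] Q2=[P1]
t=12-16: P2@Q1 runs 4, rem=9, quantum used, demote→Q2. Q0=[] Q1=[P3,P4] Q2=[P1,P2]
t=16-18: P3@Q1 runs 2, rem=0, completes. Q0=[] Q1=[P4] Q2=[P1,P2]
t=18-22: P4@Q1 runs 4, rem=4, quantum used, demote→Q2. Q0=[] Q1=[] Q2=[P1,P2,P4]
t=22-29: P1@Q2 runs 7, rem=0, completes. Q0=[] Q1=[] Q2=[P2,P4]
t=29-37: P2@Q2 runs 8, rem=1, quantum used, demote→Q2. Q0=[] Q1=[] Q2=[P4,P2]
t=37-41: P4@Q2 runs 4, rem=0, completes. Q0=[] Q1=[] Q2=[P2]
t=41-42: P2@Q2 runs 1, rem=0, completes. Q0=[] Q1=[] Q2=[]

Answer: P3,P1,P4,P2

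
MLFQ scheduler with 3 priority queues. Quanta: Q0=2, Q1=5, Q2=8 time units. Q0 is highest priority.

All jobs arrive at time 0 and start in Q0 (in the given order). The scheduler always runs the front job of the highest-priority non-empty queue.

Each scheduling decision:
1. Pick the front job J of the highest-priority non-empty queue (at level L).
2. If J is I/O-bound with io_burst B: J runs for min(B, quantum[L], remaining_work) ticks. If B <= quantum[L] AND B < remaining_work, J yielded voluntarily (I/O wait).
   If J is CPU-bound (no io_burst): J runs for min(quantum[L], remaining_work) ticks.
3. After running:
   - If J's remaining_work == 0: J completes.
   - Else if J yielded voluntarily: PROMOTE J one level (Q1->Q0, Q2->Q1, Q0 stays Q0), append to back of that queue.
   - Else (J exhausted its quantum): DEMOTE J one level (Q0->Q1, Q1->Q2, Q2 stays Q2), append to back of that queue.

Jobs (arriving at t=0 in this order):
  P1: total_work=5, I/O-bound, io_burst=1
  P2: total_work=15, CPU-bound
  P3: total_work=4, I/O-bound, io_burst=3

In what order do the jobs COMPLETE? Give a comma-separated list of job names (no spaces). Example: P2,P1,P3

t=0-1: P1@Q0 runs 1, rem=4, I/O yield, promote→Q0. Q0=[P2,P3,P1] Q1=[] Q2=[]
t=1-3: P2@Q0 runs 2, rem=13, quantum used, demote→Q1. Q0=[P3,P1] Q1=[P2] Q2=[]
t=3-5: P3@Q0 runs 2, rem=2, quantum used, demote→Q1. Q0=[P1] Q1=[P2,P3] Q2=[]
t=5-6: P1@Q0 runs 1, rem=3, I/O yield, promote→Q0. Q0=[P1] Q1=[P2,P3] Q2=[]
t=6-7: P1@Q0 runs 1, rem=2, I/O yield, promote→Q0. Q0=[P1] Q1=[P2,P3] Q2=[]
t=7-8: P1@Q0 runs 1, rem=1, I/O yield, promote→Q0. Q0=[P1] Q1=[P2,P3] Q2=[]
t=8-9: P1@Q0 runs 1, rem=0, completes. Q0=[] Q1=[P2,P3] Q2=[]
t=9-14: P2@Q1 runs 5, rem=8, quantum used, demote→Q2. Q0=[] Q1=[P3] Q2=[P2]
t=14-16: P3@Q1 runs 2, rem=0, completes. Q0=[] Q1=[] Q2=[P2]
t=16-24: P2@Q2 runs 8, rem=0, completes. Q0=[] Q1=[] Q2=[]

Answer: P1,P3,P2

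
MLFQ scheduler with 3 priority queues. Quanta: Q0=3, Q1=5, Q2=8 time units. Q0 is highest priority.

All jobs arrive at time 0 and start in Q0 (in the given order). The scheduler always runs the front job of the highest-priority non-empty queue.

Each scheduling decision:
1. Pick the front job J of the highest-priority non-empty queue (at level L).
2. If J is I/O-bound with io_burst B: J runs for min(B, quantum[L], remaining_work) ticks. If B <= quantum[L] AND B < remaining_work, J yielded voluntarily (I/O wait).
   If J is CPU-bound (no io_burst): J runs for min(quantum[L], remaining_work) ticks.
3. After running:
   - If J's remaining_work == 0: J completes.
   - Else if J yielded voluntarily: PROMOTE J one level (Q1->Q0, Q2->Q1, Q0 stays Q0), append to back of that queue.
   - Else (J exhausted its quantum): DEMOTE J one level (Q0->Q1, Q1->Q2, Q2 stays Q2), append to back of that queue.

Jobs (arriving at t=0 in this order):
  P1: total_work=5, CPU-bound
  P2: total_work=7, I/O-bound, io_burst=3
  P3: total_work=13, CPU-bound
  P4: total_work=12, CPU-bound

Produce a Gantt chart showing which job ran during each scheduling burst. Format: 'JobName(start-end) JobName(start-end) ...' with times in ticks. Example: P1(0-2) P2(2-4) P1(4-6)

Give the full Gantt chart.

Answer: P1(0-3) P2(3-6) P3(6-9) P4(9-12) P2(12-15) P2(15-16) P1(16-18) P3(18-23) P4(23-28) P3(28-33) P4(33-37)

Derivation:
t=0-3: P1@Q0 runs 3, rem=2, quantum used, demote→Q1. Q0=[P2,P3,P4] Q1=[P1] Q2=[]
t=3-6: P2@Q0 runs 3, rem=4, I/O yield, promote→Q0. Q0=[P3,P4,P2] Q1=[P1] Q2=[]
t=6-9: P3@Q0 runs 3, rem=10, quantum used, demote→Q1. Q0=[P4,P2] Q1=[P1,P3] Q2=[]
t=9-12: P4@Q0 runs 3, rem=9, quantum used, demote→Q1. Q0=[P2] Q1=[P1,P3,P4] Q2=[]
t=12-15: P2@Q0 runs 3, rem=1, I/O yield, promote→Q0. Q0=[P2] Q1=[P1,P3,P4] Q2=[]
t=15-16: P2@Q0 runs 1, rem=0, completes. Q0=[] Q1=[P1,P3,P4] Q2=[]
t=16-18: P1@Q1 runs 2, rem=0, completes. Q0=[] Q1=[P3,P4] Q2=[]
t=18-23: P3@Q1 runs 5, rem=5, quantum used, demote→Q2. Q0=[] Q1=[P4] Q2=[P3]
t=23-28: P4@Q1 runs 5, rem=4, quantum used, demote→Q2. Q0=[] Q1=[] Q2=[P3,P4]
t=28-33: P3@Q2 runs 5, rem=0, completes. Q0=[] Q1=[] Q2=[P4]
t=33-37: P4@Q2 runs 4, rem=0, completes. Q0=[] Q1=[] Q2=[]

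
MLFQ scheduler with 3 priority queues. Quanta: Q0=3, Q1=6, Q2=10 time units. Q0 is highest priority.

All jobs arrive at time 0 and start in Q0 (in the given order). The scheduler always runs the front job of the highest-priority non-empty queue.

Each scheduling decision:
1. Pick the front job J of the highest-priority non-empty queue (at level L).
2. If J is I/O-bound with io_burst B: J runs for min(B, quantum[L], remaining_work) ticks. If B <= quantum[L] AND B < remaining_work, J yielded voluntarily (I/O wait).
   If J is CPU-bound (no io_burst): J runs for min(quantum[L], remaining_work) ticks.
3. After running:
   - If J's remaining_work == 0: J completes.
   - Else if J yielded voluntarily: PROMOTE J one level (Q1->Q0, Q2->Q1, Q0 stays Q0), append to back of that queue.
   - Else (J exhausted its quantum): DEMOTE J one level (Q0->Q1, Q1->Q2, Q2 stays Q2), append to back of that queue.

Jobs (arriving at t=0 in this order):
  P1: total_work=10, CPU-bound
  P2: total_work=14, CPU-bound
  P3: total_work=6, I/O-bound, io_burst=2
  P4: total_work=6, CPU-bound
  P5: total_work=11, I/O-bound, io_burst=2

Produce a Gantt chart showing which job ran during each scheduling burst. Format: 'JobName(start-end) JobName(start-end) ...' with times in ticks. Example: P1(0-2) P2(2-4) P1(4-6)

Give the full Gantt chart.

t=0-3: P1@Q0 runs 3, rem=7, quantum used, demote→Q1. Q0=[P2,P3,P4,P5] Q1=[P1] Q2=[]
t=3-6: P2@Q0 runs 3, rem=11, quantum used, demote→Q1. Q0=[P3,P4,P5] Q1=[P1,P2] Q2=[]
t=6-8: P3@Q0 runs 2, rem=4, I/O yield, promote→Q0. Q0=[P4,P5,P3] Q1=[P1,P2] Q2=[]
t=8-11: P4@Q0 runs 3, rem=3, quantum used, demote→Q1. Q0=[P5,P3] Q1=[P1,P2,P4] Q2=[]
t=11-13: P5@Q0 runs 2, rem=9, I/O yield, promote→Q0. Q0=[P3,P5] Q1=[P1,P2,P4] Q2=[]
t=13-15: P3@Q0 runs 2, rem=2, I/O yield, promote→Q0. Q0=[P5,P3] Q1=[P1,P2,P4] Q2=[]
t=15-17: P5@Q0 runs 2, rem=7, I/O yield, promote→Q0. Q0=[P3,P5] Q1=[P1,P2,P4] Q2=[]
t=17-19: P3@Q0 runs 2, rem=0, completes. Q0=[P5] Q1=[P1,P2,P4] Q2=[]
t=19-21: P5@Q0 runs 2, rem=5, I/O yield, promote→Q0. Q0=[P5] Q1=[P1,P2,P4] Q2=[]
t=21-23: P5@Q0 runs 2, rem=3, I/O yield, promote→Q0. Q0=[P5] Q1=[P1,P2,P4] Q2=[]
t=23-25: P5@Q0 runs 2, rem=1, I/O yield, promote→Q0. Q0=[P5] Q1=[P1,P2,P4] Q2=[]
t=25-26: P5@Q0 runs 1, rem=0, completes. Q0=[] Q1=[P1,P2,P4] Q2=[]
t=26-32: P1@Q1 runs 6, rem=1, quantum used, demote→Q2. Q0=[] Q1=[P2,P4] Q2=[P1]
t=32-38: P2@Q1 runs 6, rem=5, quantum used, demote→Q2. Q0=[] Q1=[P4] Q2=[P1,P2]
t=38-41: P4@Q1 runs 3, rem=0, completes. Q0=[] Q1=[] Q2=[P1,P2]
t=41-42: P1@Q2 runs 1, rem=0, completes. Q0=[] Q1=[] Q2=[P2]
t=42-47: P2@Q2 runs 5, rem=0, completes. Q0=[] Q1=[] Q2=[]

Answer: P1(0-3) P2(3-6) P3(6-8) P4(8-11) P5(11-13) P3(13-15) P5(15-17) P3(17-19) P5(19-21) P5(21-23) P5(23-25) P5(25-26) P1(26-32) P2(32-38) P4(38-41) P1(41-42) P2(42-47)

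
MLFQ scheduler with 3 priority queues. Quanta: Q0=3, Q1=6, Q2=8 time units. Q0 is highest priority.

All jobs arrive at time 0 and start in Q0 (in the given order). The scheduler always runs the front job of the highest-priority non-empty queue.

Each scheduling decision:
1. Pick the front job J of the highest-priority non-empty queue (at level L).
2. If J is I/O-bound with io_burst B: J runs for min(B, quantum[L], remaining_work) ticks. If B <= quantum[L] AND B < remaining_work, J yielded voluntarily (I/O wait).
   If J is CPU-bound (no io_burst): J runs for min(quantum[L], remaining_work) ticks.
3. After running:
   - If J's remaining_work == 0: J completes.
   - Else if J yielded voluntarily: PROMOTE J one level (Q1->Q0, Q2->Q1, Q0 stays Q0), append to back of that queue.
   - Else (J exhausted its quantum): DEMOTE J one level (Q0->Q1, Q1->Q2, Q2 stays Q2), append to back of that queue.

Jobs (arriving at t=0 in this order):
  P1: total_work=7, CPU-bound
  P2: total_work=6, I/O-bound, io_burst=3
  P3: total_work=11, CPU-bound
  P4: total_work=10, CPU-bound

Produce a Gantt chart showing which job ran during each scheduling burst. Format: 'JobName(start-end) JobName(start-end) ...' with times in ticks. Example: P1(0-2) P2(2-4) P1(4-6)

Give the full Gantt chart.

t=0-3: P1@Q0 runs 3, rem=4, quantum used, demote→Q1. Q0=[P2,P3,P4] Q1=[P1] Q2=[]
t=3-6: P2@Q0 runs 3, rem=3, I/O yield, promote→Q0. Q0=[P3,P4,P2] Q1=[P1] Q2=[]
t=6-9: P3@Q0 runs 3, rem=8, quantum used, demote→Q1. Q0=[P4,P2] Q1=[P1,P3] Q2=[]
t=9-12: P4@Q0 runs 3, rem=7, quantum used, demote→Q1. Q0=[P2] Q1=[P1,P3,P4] Q2=[]
t=12-15: P2@Q0 runs 3, rem=0, completes. Q0=[] Q1=[P1,P3,P4] Q2=[]
t=15-19: P1@Q1 runs 4, rem=0, completes. Q0=[] Q1=[P3,P4] Q2=[]
t=19-25: P3@Q1 runs 6, rem=2, quantum used, demote→Q2. Q0=[] Q1=[P4] Q2=[P3]
t=25-31: P4@Q1 runs 6, rem=1, quantum used, demote→Q2. Q0=[] Q1=[] Q2=[P3,P4]
t=31-33: P3@Q2 runs 2, rem=0, completes. Q0=[] Q1=[] Q2=[P4]
t=33-34: P4@Q2 runs 1, rem=0, completes. Q0=[] Q1=[] Q2=[]

Answer: P1(0-3) P2(3-6) P3(6-9) P4(9-12) P2(12-15) P1(15-19) P3(19-25) P4(25-31) P3(31-33) P4(33-34)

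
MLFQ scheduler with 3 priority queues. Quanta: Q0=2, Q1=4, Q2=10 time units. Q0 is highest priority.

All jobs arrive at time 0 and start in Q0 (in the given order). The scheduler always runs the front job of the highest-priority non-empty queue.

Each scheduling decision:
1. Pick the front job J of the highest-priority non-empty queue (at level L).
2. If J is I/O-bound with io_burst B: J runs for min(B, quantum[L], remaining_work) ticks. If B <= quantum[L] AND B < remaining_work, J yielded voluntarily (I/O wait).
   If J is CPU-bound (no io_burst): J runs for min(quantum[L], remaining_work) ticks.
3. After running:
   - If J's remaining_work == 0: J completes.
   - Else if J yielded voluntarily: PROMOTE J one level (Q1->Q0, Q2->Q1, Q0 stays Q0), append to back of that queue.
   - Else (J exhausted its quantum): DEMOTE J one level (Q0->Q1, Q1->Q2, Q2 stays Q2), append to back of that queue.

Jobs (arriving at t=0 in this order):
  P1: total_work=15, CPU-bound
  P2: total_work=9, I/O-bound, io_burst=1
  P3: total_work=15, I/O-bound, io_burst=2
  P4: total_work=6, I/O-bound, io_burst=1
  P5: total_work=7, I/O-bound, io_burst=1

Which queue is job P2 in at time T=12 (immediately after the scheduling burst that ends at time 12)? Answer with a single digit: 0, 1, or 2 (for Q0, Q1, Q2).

Answer: 0

Derivation:
t=0-2: P1@Q0 runs 2, rem=13, quantum used, demote→Q1. Q0=[P2,P3,P4,P5] Q1=[P1] Q2=[]
t=2-3: P2@Q0 runs 1, rem=8, I/O yield, promote→Q0. Q0=[P3,P4,P5,P2] Q1=[P1] Q2=[]
t=3-5: P3@Q0 runs 2, rem=13, I/O yield, promote→Q0. Q0=[P4,P5,P2,P3] Q1=[P1] Q2=[]
t=5-6: P4@Q0 runs 1, rem=5, I/O yield, promote→Q0. Q0=[P5,P2,P3,P4] Q1=[P1] Q2=[]
t=6-7: P5@Q0 runs 1, rem=6, I/O yield, promote→Q0. Q0=[P2,P3,P4,P5] Q1=[P1] Q2=[]
t=7-8: P2@Q0 runs 1, rem=7, I/O yield, promote→Q0. Q0=[P3,P4,P5,P2] Q1=[P1] Q2=[]
t=8-10: P3@Q0 runs 2, rem=11, I/O yield, promote→Q0. Q0=[P4,P5,P2,P3] Q1=[P1] Q2=[]
t=10-11: P4@Q0 runs 1, rem=4, I/O yield, promote→Q0. Q0=[P5,P2,P3,P4] Q1=[P1] Q2=[]
t=11-12: P5@Q0 runs 1, rem=5, I/O yield, promote→Q0. Q0=[P2,P3,P4,P5] Q1=[P1] Q2=[]
t=12-13: P2@Q0 runs 1, rem=6, I/O yield, promote→Q0. Q0=[P3,P4,P5,P2] Q1=[P1] Q2=[]
t=13-15: P3@Q0 runs 2, rem=9, I/O yield, promote→Q0. Q0=[P4,P5,P2,P3] Q1=[P1] Q2=[]
t=15-16: P4@Q0 runs 1, rem=3, I/O yield, promote→Q0. Q0=[P5,P2,P3,P4] Q1=[P1] Q2=[]
t=16-17: P5@Q0 runs 1, rem=4, I/O yield, promote→Q0. Q0=[P2,P3,P4,P5] Q1=[P1] Q2=[]
t=17-18: P2@Q0 runs 1, rem=5, I/O yield, promote→Q0. Q0=[P3,P4,P5,P2] Q1=[P1] Q2=[]
t=18-20: P3@Q0 runs 2, rem=7, I/O yield, promote→Q0. Q0=[P4,P5,P2,P3] Q1=[P1] Q2=[]
t=20-21: P4@Q0 runs 1, rem=2, I/O yield, promote→Q0. Q0=[P5,P2,P3,P4] Q1=[P1] Q2=[]
t=21-22: P5@Q0 runs 1, rem=3, I/O yield, promote→Q0. Q0=[P2,P3,P4,P5] Q1=[P1] Q2=[]
t=22-23: P2@Q0 runs 1, rem=4, I/O yield, promote→Q0. Q0=[P3,P4,P5,P2] Q1=[P1] Q2=[]
t=23-25: P3@Q0 runs 2, rem=5, I/O yield, promote→Q0. Q0=[P4,P5,P2,P3] Q1=[P1] Q2=[]
t=25-26: P4@Q0 runs 1, rem=1, I/O yield, promote→Q0. Q0=[P5,P2,P3,P4] Q1=[P1] Q2=[]
t=26-27: P5@Q0 runs 1, rem=2, I/O yield, promote→Q0. Q0=[P2,P3,P4,P5] Q1=[P1] Q2=[]
t=27-28: P2@Q0 runs 1, rem=3, I/O yield, promote→Q0. Q0=[P3,P4,P5,P2] Q1=[P1] Q2=[]
t=28-30: P3@Q0 runs 2, rem=3, I/O yield, promote→Q0. Q0=[P4,P5,P2,P3] Q1=[P1] Q2=[]
t=30-31: P4@Q0 runs 1, rem=0, completes. Q0=[P5,P2,P3] Q1=[P1] Q2=[]
t=31-32: P5@Q0 runs 1, rem=1, I/O yield, promote→Q0. Q0=[P2,P3,P5] Q1=[P1] Q2=[]
t=32-33: P2@Q0 runs 1, rem=2, I/O yield, promote→Q0. Q0=[P3,P5,P2] Q1=[P1] Q2=[]
t=33-35: P3@Q0 runs 2, rem=1, I/O yield, promote→Q0. Q0=[P5,P2,P3] Q1=[P1] Q2=[]
t=35-36: P5@Q0 runs 1, rem=0, completes. Q0=[P2,P3] Q1=[P1] Q2=[]
t=36-37: P2@Q0 runs 1, rem=1, I/O yield, promote→Q0. Q0=[P3,P2] Q1=[P1] Q2=[]
t=37-38: P3@Q0 runs 1, rem=0, completes. Q0=[P2] Q1=[P1] Q2=[]
t=38-39: P2@Q0 runs 1, rem=0, completes. Q0=[] Q1=[P1] Q2=[]
t=39-43: P1@Q1 runs 4, rem=9, quantum used, demote→Q2. Q0=[] Q1=[] Q2=[P1]
t=43-52: P1@Q2 runs 9, rem=0, completes. Q0=[] Q1=[] Q2=[]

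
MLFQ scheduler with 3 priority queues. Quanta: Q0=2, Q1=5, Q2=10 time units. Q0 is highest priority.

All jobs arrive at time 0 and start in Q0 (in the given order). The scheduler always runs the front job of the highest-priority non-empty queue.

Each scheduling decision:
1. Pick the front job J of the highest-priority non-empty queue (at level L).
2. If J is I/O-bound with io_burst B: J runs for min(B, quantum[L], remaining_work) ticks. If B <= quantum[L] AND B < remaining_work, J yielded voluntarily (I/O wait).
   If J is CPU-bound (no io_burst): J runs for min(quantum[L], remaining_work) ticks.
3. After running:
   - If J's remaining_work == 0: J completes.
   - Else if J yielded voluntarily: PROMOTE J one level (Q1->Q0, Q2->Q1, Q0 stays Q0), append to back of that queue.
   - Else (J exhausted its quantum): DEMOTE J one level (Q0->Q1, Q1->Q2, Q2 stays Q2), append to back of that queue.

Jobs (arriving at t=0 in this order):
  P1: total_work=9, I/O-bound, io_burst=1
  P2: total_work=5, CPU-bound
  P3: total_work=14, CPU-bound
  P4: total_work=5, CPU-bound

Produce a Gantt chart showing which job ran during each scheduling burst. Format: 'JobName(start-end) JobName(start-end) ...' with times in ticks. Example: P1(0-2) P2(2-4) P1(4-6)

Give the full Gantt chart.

t=0-1: P1@Q0 runs 1, rem=8, I/O yield, promote→Q0. Q0=[P2,P3,P4,P1] Q1=[] Q2=[]
t=1-3: P2@Q0 runs 2, rem=3, quantum used, demote→Q1. Q0=[P3,P4,P1] Q1=[P2] Q2=[]
t=3-5: P3@Q0 runs 2, rem=12, quantum used, demote→Q1. Q0=[P4,P1] Q1=[P2,P3] Q2=[]
t=5-7: P4@Q0 runs 2, rem=3, quantum used, demote→Q1. Q0=[P1] Q1=[P2,P3,P4] Q2=[]
t=7-8: P1@Q0 runs 1, rem=7, I/O yield, promote→Q0. Q0=[P1] Q1=[P2,P3,P4] Q2=[]
t=8-9: P1@Q0 runs 1, rem=6, I/O yield, promote→Q0. Q0=[P1] Q1=[P2,P3,P4] Q2=[]
t=9-10: P1@Q0 runs 1, rem=5, I/O yield, promote→Q0. Q0=[P1] Q1=[P2,P3,P4] Q2=[]
t=10-11: P1@Q0 runs 1, rem=4, I/O yield, promote→Q0. Q0=[P1] Q1=[P2,P3,P4] Q2=[]
t=11-12: P1@Q0 runs 1, rem=3, I/O yield, promote→Q0. Q0=[P1] Q1=[P2,P3,P4] Q2=[]
t=12-13: P1@Q0 runs 1, rem=2, I/O yield, promote→Q0. Q0=[P1] Q1=[P2,P3,P4] Q2=[]
t=13-14: P1@Q0 runs 1, rem=1, I/O yield, promote→Q0. Q0=[P1] Q1=[P2,P3,P4] Q2=[]
t=14-15: P1@Q0 runs 1, rem=0, completes. Q0=[] Q1=[P2,P3,P4] Q2=[]
t=15-18: P2@Q1 runs 3, rem=0, completes. Q0=[] Q1=[P3,P4] Q2=[]
t=18-23: P3@Q1 runs 5, rem=7, quantum used, demote→Q2. Q0=[] Q1=[P4] Q2=[P3]
t=23-26: P4@Q1 runs 3, rem=0, completes. Q0=[] Q1=[] Q2=[P3]
t=26-33: P3@Q2 runs 7, rem=0, completes. Q0=[] Q1=[] Q2=[]

Answer: P1(0-1) P2(1-3) P3(3-5) P4(5-7) P1(7-8) P1(8-9) P1(9-10) P1(10-11) P1(11-12) P1(12-13) P1(13-14) P1(14-15) P2(15-18) P3(18-23) P4(23-26) P3(26-33)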